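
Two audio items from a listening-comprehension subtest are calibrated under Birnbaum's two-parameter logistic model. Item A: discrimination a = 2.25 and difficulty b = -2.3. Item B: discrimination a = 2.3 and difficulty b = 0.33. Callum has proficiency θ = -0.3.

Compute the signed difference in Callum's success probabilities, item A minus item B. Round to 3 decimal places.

P(θ) = 1 / (1 + exp(−a(θ − b)))
P_A = 0.9890
P_B = 0.1902
P_A − P_B = 0.7989

0.799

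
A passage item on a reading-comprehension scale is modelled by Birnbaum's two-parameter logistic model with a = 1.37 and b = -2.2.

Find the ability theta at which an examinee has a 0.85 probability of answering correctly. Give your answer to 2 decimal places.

P(theta) = 1 / (1 + exp(−a(theta − b)))
logit = ln(0.8500/0.1500) = 1.7346
theta = b + logit/(a) = -2.2 + 1.7346/1.3700 = -0.9339

-0.93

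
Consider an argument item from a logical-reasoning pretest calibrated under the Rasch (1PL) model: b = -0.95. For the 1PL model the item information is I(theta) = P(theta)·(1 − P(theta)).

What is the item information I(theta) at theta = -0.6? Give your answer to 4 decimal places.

P = 1/(1+e^{-0.3500}) = 0.5866
P(1−P) = 0.5866 × 0.4134 = 0.2425
I = P(1−P) = 0.24250

0.2425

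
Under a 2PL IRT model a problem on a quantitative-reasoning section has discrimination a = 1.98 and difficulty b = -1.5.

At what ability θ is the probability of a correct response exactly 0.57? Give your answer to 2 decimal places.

P(θ) = 1 / (1 + exp(−a(θ − b)))
logit = ln(0.5700/0.4300) = 0.2819
θ = b + logit/(a) = -1.5 + 0.2819/1.9800 = -1.3577

-1.36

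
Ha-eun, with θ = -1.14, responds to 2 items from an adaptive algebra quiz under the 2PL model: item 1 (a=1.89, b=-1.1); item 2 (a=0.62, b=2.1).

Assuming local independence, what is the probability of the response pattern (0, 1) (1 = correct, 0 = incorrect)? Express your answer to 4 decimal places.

0.0614

P(θ) = 1 / (1 + exp(−a(θ − b)))
P_1 = 1/(1+e^{0.0756}) = 0.4811
P_2 = 1/(1+e^{2.0088}) = 0.1183
L = (1−P_1) × P_2 = 0.5189 × 0.1183 = 0.06138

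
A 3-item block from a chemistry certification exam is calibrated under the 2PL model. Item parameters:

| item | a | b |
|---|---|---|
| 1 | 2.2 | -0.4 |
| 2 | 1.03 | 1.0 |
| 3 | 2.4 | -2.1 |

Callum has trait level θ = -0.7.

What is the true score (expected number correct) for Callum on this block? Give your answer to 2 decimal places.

1.46

P(θ) = 1 / (1 + exp(−a(θ − b)))
P_1 = 1/(1+e^{0.6600}) = 0.3407
P_2 = 1/(1+e^{1.7510}) = 0.1479
P_3 = 1/(1+e^{-3.3600}) = 0.9664
E[score] = 0.3407 + 0.1479 + 0.9664 = 1.4551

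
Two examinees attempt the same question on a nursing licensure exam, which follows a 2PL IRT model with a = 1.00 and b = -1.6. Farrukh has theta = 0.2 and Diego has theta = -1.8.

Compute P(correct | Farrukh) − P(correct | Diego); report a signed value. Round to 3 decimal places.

P(theta) = 1 / (1 + exp(−a(theta − b)))
P(Farrukh) = 0.8581  [exponent 1.8000]
P(Diego) = 0.4502  [exponent -0.2000]
Difference = 0.8581 − 0.4502 = 0.4080

0.408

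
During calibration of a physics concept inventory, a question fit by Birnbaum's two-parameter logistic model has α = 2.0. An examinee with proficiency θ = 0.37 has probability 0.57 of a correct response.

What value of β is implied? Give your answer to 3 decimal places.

0.229

P(θ) = 1 / (1 + exp(−α(θ − β)))
logit(0.57) = ln(0.57/0.43) = 0.2819
β = θ − logit/(α) = 0.37 − 0.2819/2.0000 = 0.2291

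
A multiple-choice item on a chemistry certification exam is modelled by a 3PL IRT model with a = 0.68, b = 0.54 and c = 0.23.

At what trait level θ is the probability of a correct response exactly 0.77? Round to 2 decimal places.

P(θ) = c + (1 − c) · 1 / (1 + exp(−a(θ − b)))
Remove guessing floor: (0.77 − 0.23)/(1 − 0.23) = 0.7013
logit = ln(0.7013/0.2987) = 0.8535
θ = b + logit/(a) = 0.54 + 0.8535/0.6800 = 1.7951

1.80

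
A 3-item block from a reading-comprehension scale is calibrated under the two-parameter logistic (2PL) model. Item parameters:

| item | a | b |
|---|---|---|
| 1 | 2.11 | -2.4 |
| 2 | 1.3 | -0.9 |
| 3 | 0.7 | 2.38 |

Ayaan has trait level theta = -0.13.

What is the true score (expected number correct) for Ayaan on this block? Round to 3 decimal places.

1.870

P(theta) = 1 / (1 + exp(−a(theta − b)))
P_1 = 1/(1+e^{-4.7897}) = 0.9918
P_2 = 1/(1+e^{-1.0010}) = 0.7313
P_3 = 1/(1+e^{1.7570}) = 0.1472
E[score] = 0.9918 + 0.7313 + 0.1472 = 1.8702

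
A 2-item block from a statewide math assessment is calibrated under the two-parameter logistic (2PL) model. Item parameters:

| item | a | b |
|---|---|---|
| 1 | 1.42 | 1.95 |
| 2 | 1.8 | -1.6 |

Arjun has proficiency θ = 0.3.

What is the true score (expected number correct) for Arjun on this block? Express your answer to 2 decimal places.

P(θ) = 1 / (1 + exp(−a(θ − b)))
P_1 = 1/(1+e^{2.3430}) = 0.0876
P_2 = 1/(1+e^{-3.4200}) = 0.9683
E[score] = 0.0876 + 0.9683 = 1.0559

1.06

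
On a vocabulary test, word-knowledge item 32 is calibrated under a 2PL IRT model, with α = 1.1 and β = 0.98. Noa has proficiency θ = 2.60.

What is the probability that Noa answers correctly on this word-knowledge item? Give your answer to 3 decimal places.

P(θ) = 1 / (1 + exp(−α(θ − β)))
Exponent: 1.1 × (2.60 − 0.98) = 1.7820
1/(1 + e^{-1.7820}) = 0.8559

0.856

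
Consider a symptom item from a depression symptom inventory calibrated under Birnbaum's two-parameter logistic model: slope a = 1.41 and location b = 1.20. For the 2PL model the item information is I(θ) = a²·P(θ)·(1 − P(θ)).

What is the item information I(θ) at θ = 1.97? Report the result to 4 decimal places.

0.3752

P = 1/(1+e^{-1.0857}) = 0.7476
P(1−P) = 0.7476 × 0.2524 = 0.1887
I = a² × P(1−P) = 1.41² × 0.1887 = 0.37517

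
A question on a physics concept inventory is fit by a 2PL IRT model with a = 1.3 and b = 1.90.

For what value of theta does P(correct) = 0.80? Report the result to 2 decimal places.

2.97

P(theta) = 1 / (1 + exp(−a(theta − b)))
logit = ln(0.8000/0.2000) = 1.3863
theta = b + logit/(a) = 1.90 + 1.3863/1.3000 = 2.9664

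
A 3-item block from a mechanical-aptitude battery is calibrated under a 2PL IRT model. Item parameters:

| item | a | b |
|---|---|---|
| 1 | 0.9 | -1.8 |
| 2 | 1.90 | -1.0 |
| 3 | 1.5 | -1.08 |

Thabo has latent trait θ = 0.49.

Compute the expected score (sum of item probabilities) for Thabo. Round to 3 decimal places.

2.745

P(θ) = 1 / (1 + exp(−a(θ − b)))
P_1 = 1/(1+e^{-2.0610}) = 0.8871
P_2 = 1/(1+e^{-2.8310}) = 0.9443
P_3 = 1/(1+e^{-2.3550}) = 0.9133
E[score] = 0.8871 + 0.9443 + 0.9133 = 2.7447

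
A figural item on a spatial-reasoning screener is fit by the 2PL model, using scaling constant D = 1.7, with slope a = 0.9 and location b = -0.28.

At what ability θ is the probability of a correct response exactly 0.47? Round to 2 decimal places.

-0.36

P(θ) = 1 / (1 + exp(−D·a(θ − b)))
logit = ln(0.4700/0.5300) = -0.1201
θ = b + logit/(1.7·a) = -0.28 + (-0.1201)/1.5300 = -0.3585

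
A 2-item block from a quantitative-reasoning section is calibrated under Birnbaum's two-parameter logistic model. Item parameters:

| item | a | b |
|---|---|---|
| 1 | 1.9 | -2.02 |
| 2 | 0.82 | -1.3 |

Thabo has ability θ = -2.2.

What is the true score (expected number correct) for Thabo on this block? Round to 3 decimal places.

0.739

P(θ) = 1 / (1 + exp(−a(θ − b)))
P_1 = 1/(1+e^{0.3420}) = 0.4153
P_2 = 1/(1+e^{0.7380}) = 0.3234
E[score] = 0.4153 + 0.3234 = 0.7388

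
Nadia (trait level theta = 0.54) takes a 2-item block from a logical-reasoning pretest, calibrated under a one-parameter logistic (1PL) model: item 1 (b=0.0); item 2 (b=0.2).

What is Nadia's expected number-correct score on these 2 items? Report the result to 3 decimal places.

1.216

P(theta) = 1 / (1 + exp(−(theta − b)))
P_1 = 1/(1+e^{-0.5400}) = 0.6318
P_2 = 1/(1+e^{-0.3400}) = 0.5842
E[score] = 0.6318 + 0.5842 = 1.2160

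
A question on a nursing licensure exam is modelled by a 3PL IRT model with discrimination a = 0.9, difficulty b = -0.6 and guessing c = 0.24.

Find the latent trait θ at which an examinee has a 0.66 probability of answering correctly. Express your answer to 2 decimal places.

-0.37

P(θ) = c + (1 − c) · 1 / (1 + exp(−a(θ − b)))
Remove guessing floor: (0.66 − 0.24)/(1 − 0.24) = 0.5526
logit = ln(0.5526/0.4474) = 0.2113
θ = b + logit/(a) = -0.6 + 0.2113/0.9000 = -0.3652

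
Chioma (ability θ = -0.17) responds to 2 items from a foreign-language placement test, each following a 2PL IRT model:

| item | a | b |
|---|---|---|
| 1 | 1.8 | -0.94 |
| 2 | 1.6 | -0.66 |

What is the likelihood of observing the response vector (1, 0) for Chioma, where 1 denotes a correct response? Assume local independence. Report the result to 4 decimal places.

0.2508

P(θ) = 1 / (1 + exp(−a(θ − b)))
P_1 = 1/(1+e^{-1.3860}) = 0.8000
P_2 = 1/(1+e^{-0.7840}) = 0.6865
L = P_1 × (1−P_2) = 0.8000 × 0.3135 = 0.25075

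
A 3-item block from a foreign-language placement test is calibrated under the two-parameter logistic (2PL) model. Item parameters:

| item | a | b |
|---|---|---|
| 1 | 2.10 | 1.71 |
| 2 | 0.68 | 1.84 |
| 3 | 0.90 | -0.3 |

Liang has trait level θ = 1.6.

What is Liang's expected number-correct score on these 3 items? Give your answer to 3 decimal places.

P(θ) = 1 / (1 + exp(−a(θ − b)))
P_1 = 1/(1+e^{0.2310}) = 0.4425
P_2 = 1/(1+e^{0.1632}) = 0.4593
P_3 = 1/(1+e^{-1.7100}) = 0.8468
E[score] = 0.4425 + 0.4593 + 0.8468 = 1.7486

1.749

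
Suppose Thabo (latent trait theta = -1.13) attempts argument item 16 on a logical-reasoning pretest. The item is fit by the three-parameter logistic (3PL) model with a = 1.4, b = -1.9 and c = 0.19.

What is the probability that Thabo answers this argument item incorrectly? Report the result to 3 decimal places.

0.206

P(theta) = c + (1 − c) · 1 / (1 + exp(−a(theta − b)))
Exponent: 1.4 × (-1.13 − (-1.9)) = 1.0780
1/(1 + e^{-1.0780}) = 0.7461
P = 0.19 + 0.81 × 0.7461 = 0.7944
P(incorrect) = 1 − 0.7944 = 0.2056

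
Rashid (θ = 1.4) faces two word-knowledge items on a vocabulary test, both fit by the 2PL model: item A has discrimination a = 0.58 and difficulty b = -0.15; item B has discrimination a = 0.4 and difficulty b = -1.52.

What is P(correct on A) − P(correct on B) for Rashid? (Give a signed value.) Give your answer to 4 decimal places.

P(θ) = 1 / (1 + exp(−a(θ − b)))
P_A = 0.7107
P_B = 0.7628
P_A − P_B = -0.0520

-0.0520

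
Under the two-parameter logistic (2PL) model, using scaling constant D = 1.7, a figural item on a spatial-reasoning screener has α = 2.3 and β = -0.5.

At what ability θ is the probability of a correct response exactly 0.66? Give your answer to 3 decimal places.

P(θ) = 1 / (1 + exp(−D·α(θ − β)))
logit = ln(0.6600/0.3400) = 0.6633
θ = β + logit/(1.7·α) = -0.5 + 0.6633/3.9100 = -0.3304

-0.330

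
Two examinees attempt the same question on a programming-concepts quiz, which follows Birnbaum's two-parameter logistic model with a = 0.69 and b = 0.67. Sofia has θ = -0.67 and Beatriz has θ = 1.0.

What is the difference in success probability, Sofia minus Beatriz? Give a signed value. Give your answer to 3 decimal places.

-0.273

P(θ) = 1 / (1 + exp(−a(θ − b)))
P(Sofia) = 0.2840  [exponent -0.9246]
P(Beatriz) = 0.5567  [exponent 0.2277]
Difference = 0.2840 − 0.5567 = -0.2727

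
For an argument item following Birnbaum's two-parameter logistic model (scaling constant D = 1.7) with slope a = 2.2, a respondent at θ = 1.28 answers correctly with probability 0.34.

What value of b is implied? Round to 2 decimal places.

P(θ) = 1 / (1 + exp(−D·a(θ − b)))
logit(0.34) = ln(0.34/0.66) = -0.6633
b = θ − logit/(1.7·a) = 1.28 − (-0.6633)/3.7400 = 1.4574

1.46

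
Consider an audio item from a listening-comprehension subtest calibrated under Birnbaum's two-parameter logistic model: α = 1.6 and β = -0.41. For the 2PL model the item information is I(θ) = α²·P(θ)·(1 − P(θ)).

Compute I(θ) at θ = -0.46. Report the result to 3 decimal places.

P = 1/(1+e^{0.0800}) = 0.4800
P(1−P) = 0.4800 × 0.5200 = 0.2496
I = α² × P(1−P) = 1.6² × 0.2496 = 0.63898

0.639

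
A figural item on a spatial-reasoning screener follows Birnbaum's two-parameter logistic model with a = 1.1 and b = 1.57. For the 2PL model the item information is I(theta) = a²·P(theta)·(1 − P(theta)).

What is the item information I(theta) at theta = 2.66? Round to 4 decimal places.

P = 1/(1+e^{-1.1990}) = 0.7683
P(1−P) = 0.7683 × 0.2317 = 0.1780
I = a² × P(1−P) = 1.1² × 0.1780 = 0.21537

0.2154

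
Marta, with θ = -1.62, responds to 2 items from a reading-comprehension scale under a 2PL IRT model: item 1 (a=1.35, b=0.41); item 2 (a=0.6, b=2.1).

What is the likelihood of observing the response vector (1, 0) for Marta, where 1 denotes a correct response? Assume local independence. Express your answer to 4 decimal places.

0.0548

P(θ) = 1 / (1 + exp(−a(θ − b)))
P_1 = 1/(1+e^{2.7405}) = 0.0606
P_2 = 1/(1+e^{2.2320}) = 0.0969
L = P_1 × (1−P_2) = 0.0606 × 0.9031 = 0.05475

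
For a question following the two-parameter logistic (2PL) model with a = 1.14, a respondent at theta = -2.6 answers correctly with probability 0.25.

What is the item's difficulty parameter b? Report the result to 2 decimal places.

P(theta) = 1 / (1 + exp(−a(theta − b)))
logit(0.25) = ln(0.25/0.75) = -1.0986
b = theta − logit/(a) = -2.6 − (-1.0986)/1.1400 = -1.6363

-1.64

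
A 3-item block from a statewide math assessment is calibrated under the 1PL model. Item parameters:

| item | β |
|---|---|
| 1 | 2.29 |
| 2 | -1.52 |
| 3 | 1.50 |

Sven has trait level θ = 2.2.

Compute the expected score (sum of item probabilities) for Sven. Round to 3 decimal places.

P(θ) = 1 / (1 + exp(−(θ − β)))
P_1 = 1/(1+e^{0.0900}) = 0.4775
P_2 = 1/(1+e^{-3.7200}) = 0.9763
P_3 = 1/(1+e^{-0.7000}) = 0.6682
E[score] = 0.4775 + 0.9763 + 0.6682 = 2.1220

2.122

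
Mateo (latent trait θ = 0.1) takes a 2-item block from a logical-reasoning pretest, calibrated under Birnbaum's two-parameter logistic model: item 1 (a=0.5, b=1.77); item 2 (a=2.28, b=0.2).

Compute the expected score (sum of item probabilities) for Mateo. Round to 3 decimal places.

P(θ) = 1 / (1 + exp(−a(θ − b)))
P_1 = 1/(1+e^{0.8350}) = 0.3026
P_2 = 1/(1+e^{0.2280}) = 0.4432
E[score] = 0.3026 + 0.4432 = 0.7458

0.746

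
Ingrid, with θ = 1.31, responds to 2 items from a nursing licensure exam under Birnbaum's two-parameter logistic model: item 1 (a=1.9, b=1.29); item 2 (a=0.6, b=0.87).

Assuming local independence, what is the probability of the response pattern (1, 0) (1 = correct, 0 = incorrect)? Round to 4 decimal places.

P(θ) = 1 / (1 + exp(−a(θ − b)))
P_1 = 1/(1+e^{-0.0380}) = 0.5095
P_2 = 1/(1+e^{-0.2640}) = 0.5656
L = P_1 × (1−P_2) = 0.5095 × 0.4344 = 0.22132

0.2213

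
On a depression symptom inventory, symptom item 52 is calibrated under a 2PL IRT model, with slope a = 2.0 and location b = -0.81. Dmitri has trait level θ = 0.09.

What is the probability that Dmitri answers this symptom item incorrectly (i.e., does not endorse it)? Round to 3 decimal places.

P(θ) = 1 / (1 + exp(−a(θ − b)))
Exponent: 2.0 × (0.09 − (-0.81)) = 1.8000
1/(1 + e^{-1.8000}) = 0.8581
P(incorrect) = 1 − 0.8581 = 0.1419

0.142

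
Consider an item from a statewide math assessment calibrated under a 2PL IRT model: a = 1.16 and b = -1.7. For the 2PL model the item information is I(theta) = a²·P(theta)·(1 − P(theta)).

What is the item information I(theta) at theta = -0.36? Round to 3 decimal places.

P = 1/(1+e^{-1.5544}) = 0.8255
P(1−P) = 0.8255 × 0.1745 = 0.1440
I = a² × P(1−P) = 1.16² × 0.1440 = 0.19379

0.194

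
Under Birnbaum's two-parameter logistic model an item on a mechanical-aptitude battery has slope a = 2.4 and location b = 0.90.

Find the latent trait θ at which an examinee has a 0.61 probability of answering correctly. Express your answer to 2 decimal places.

P(θ) = 1 / (1 + exp(−a(θ − b)))
logit = ln(0.6100/0.3900) = 0.4473
θ = b + logit/(a) = 0.90 + 0.4473/2.4000 = 1.0864

1.09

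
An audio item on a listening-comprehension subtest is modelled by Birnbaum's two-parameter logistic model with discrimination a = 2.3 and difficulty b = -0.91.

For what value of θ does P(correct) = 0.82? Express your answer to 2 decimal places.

P(θ) = 1 / (1 + exp(−a(θ − b)))
logit = ln(0.8200/0.1800) = 1.5163
θ = b + logit/(a) = -0.91 + 1.5163/2.3000 = -0.2507

-0.25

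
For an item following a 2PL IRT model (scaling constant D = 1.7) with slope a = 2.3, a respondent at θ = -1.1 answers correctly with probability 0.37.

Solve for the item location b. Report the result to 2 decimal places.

P(θ) = 1 / (1 + exp(−D·a(θ − b)))
logit(0.37) = ln(0.37/0.63) = -0.5322
b = θ − logit/(1.7·a) = -1.1 − (-0.5322)/3.9100 = -0.9639

-0.96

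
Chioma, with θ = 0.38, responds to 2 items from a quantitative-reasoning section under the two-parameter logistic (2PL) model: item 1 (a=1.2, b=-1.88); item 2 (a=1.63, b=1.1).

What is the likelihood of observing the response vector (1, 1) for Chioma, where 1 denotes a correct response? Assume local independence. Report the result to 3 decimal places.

P(θ) = 1 / (1 + exp(−a(θ − b)))
P_1 = 1/(1+e^{-2.7120}) = 0.9377
P_2 = 1/(1+e^{1.1736}) = 0.2362
L = P_1 × P_2 = 0.9377 × 0.2362 = 0.22150

0.221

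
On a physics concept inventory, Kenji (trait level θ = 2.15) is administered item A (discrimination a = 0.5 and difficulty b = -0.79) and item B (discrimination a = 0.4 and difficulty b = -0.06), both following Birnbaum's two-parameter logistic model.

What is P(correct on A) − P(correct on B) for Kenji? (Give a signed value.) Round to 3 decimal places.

P(θ) = 1 / (1 + exp(−a(θ − b)))
P_A = 0.8131
P_B = 0.7077
P_A − P_B = 0.1054

0.105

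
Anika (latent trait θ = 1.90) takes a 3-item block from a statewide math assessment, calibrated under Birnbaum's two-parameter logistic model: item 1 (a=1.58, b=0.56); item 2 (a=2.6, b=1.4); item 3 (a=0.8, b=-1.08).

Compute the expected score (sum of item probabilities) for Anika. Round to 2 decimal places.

P(θ) = 1 / (1 + exp(−a(θ − b)))
P_1 = 1/(1+e^{-2.1172}) = 0.8926
P_2 = 1/(1+e^{-1.3000}) = 0.7858
P_3 = 1/(1+e^{-2.3840}) = 0.9156
E[score] = 0.8926 + 0.7858 + 0.9156 = 2.5940

2.59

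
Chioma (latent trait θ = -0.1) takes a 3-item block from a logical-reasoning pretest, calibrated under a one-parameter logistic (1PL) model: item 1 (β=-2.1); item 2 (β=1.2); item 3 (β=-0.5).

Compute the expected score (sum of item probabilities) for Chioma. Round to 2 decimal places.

P(θ) = 1 / (1 + exp(−(θ − β)))
P_1 = 1/(1+e^{-2.0000}) = 0.8808
P_2 = 1/(1+e^{1.3000}) = 0.2142
P_3 = 1/(1+e^{-0.4000}) = 0.5987
E[score] = 0.8808 + 0.2142 + 0.5987 = 1.6936

1.69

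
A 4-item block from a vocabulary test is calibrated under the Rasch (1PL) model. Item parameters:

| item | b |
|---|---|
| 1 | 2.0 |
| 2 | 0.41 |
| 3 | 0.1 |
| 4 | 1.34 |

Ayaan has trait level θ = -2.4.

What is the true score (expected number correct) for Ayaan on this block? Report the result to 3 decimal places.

P(θ) = 1 / (1 + exp(−(θ − b)))
P_1 = 1/(1+e^{4.4000}) = 0.0121
P_2 = 1/(1+e^{2.8100}) = 0.0568
P_3 = 1/(1+e^{2.5000}) = 0.0759
P_4 = 1/(1+e^{3.7400}) = 0.0232
E[score] = 0.0121 + 0.0568 + 0.0759 + 0.0232 = 0.1680

0.168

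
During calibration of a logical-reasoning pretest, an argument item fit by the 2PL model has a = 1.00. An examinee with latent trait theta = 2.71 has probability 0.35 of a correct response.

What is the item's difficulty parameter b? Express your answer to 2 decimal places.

3.33

P(theta) = 1 / (1 + exp(−a(theta − b)))
logit(0.35) = ln(0.35/0.65) = -0.6190
b = theta − logit/(a) = 2.71 − (-0.6190)/1.0000 = 3.3290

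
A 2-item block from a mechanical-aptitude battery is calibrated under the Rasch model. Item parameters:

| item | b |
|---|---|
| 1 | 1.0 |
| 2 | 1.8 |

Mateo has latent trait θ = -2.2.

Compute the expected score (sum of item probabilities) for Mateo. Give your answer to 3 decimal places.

P(θ) = 1 / (1 + exp(−(θ − b)))
P_1 = 1/(1+e^{3.2000}) = 0.0392
P_2 = 1/(1+e^{4.0000}) = 0.0180
E[score] = 0.0392 + 0.0180 = 0.0572

0.057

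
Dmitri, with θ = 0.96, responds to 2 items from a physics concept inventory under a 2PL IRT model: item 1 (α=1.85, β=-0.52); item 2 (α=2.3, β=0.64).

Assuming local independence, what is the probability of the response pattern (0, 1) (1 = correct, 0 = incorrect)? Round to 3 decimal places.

0.041

P(θ) = 1 / (1 + exp(−α(θ − β)))
P_1 = 1/(1+e^{-2.7380}) = 0.9392
P_2 = 1/(1+e^{-0.7360}) = 0.6761
L = (1−P_1) × P_2 = 0.0608 × 0.6761 = 0.04109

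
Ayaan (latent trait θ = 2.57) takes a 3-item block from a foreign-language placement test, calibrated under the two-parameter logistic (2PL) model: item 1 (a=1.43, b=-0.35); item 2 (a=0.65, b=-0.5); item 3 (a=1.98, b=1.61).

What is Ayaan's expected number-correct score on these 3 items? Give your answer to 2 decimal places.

P(θ) = 1 / (1 + exp(−a(θ − b)))
P_1 = 1/(1+e^{-4.1756}) = 0.9849
P_2 = 1/(1+e^{-1.9955}) = 0.8803
P_3 = 1/(1+e^{-1.9008}) = 0.8700
E[score] = 0.9849 + 0.8803 + 0.8700 = 2.7352

2.74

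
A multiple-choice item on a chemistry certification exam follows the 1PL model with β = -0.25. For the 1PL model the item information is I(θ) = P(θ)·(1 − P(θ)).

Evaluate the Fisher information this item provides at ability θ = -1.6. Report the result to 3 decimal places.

0.163

P = 1/(1+e^{1.3500}) = 0.2059
P(1−P) = 0.2059 × 0.7941 = 0.1635
I = P(1−P) = 0.16349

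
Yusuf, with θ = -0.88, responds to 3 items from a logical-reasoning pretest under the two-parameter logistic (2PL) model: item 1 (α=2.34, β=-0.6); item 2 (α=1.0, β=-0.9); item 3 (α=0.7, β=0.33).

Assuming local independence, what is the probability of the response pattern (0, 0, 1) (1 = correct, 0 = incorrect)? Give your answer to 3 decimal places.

0.098

P(θ) = 1 / (1 + exp(−α(θ − β)))
P_1 = 1/(1+e^{0.6552}) = 0.3418
P_2 = 1/(1+e^{-0.0200}) = 0.5050
P_3 = 1/(1+e^{0.8470}) = 0.3001
L = (1−P_1) × (1−P_2) × P_3 = 0.6582 × 0.4950 × 0.3001 = 0.09776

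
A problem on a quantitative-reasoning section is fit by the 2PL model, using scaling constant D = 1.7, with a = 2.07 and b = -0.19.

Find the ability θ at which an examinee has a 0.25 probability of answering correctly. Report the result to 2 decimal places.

P(θ) = 1 / (1 + exp(−D·a(θ − b)))
logit = ln(0.2500/0.7500) = -1.0986
θ = b + logit/(1.7·a) = -0.19 + (-1.0986)/3.5190 = -0.5022

-0.50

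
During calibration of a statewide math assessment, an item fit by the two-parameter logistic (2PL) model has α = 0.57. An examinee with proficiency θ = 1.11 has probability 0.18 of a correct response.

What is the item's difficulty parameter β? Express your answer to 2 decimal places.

P(θ) = 1 / (1 + exp(−α(θ − β)))
logit(0.18) = ln(0.18/0.82) = -1.5163
β = θ − logit/(α) = 1.11 − (-1.5163)/0.5700 = 3.7703

3.77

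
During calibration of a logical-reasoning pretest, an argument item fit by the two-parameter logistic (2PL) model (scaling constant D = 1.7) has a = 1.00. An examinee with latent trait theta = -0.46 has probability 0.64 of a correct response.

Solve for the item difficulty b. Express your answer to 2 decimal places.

-0.80

P(theta) = 1 / (1 + exp(−D·a(theta − b)))
logit(0.64) = ln(0.64/0.36) = 0.5754
b = theta − logit/(1.7·a) = -0.46 − 0.5754/1.7000 = -0.7984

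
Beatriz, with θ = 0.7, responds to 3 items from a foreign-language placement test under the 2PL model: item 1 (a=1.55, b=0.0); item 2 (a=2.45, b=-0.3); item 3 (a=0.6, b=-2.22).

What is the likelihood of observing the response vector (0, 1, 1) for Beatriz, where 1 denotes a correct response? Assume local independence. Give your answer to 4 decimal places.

0.1981

P(θ) = 1 / (1 + exp(−a(θ − b)))
P_1 = 1/(1+e^{-1.0850}) = 0.7474
P_2 = 1/(1+e^{-2.4500}) = 0.9206
P_3 = 1/(1+e^{-1.7520}) = 0.8522
L = (1−P_1) × P_2 × P_3 = 0.2526 × 0.9206 × 0.8522 = 0.19814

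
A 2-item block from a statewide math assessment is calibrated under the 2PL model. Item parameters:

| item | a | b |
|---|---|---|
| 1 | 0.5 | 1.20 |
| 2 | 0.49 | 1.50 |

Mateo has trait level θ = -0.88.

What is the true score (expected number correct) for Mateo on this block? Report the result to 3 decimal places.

P(θ) = 1 / (1 + exp(−a(θ − b)))
P_1 = 1/(1+e^{1.0400}) = 0.2611
P_2 = 1/(1+e^{1.1662}) = 0.2375
E[score] = 0.2611 + 0.2375 = 0.4987

0.499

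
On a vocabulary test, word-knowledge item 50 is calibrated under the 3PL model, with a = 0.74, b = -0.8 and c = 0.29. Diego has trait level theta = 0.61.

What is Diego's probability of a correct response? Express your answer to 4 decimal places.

0.8150

P(theta) = c + (1 − c) · 1 / (1 + exp(−a(theta − b)))
Exponent: 0.74 × (0.61 − (-0.8)) = 1.0434
1/(1 + e^{-1.0434}) = 0.7395
P = 0.29 + 0.71 × 0.7395 = 0.8150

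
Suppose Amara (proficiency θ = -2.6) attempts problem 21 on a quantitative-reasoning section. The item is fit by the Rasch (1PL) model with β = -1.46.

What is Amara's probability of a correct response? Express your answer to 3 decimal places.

0.242

P(θ) = 1 / (1 + exp(−(θ − β)))
Exponent: (-2.6 − (-1.46)) = -1.1400
1/(1 + e^{1.1400}) = 0.2423
P = 0.2423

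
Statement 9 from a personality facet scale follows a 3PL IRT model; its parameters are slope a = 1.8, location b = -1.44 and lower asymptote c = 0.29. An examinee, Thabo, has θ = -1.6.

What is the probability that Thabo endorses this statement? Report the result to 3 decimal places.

P(θ) = c + (1 − c) · 1 / (1 + exp(−a(θ − b)))
Exponent: 1.8 × (-1.6 − (-1.44)) = -0.2880
1/(1 + e^{0.2880}) = 0.4285
P = 0.29 + 0.71 × 0.4285 = 0.5942

0.594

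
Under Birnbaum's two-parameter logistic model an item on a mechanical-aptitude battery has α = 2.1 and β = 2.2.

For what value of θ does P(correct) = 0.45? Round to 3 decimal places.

2.104

P(θ) = 1 / (1 + exp(−α(θ − β)))
logit = ln(0.4500/0.5500) = -0.2007
θ = β + logit/(α) = 2.2 + (-0.2007)/2.1000 = 2.1044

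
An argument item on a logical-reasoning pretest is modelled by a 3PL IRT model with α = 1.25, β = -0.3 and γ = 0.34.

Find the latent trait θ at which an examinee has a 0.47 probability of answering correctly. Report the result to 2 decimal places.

P(θ) = γ + (1 − γ) · 1 / (1 + exp(−α(θ − β)))
Remove guessing floor: (0.47 − 0.34)/(1 − 0.34) = 0.1970
logit = ln(0.1970/0.8030) = -1.4053
θ = β + logit/(α) = -0.3 + (-1.4053)/1.2500 = -1.4243

-1.42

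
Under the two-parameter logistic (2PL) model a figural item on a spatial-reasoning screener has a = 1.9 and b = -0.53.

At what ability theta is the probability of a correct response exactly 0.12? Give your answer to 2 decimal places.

-1.58

P(theta) = 1 / (1 + exp(−a(theta − b)))
logit = ln(0.1200/0.8800) = -1.9924
theta = b + logit/(a) = -0.53 + (-1.9924)/1.9000 = -1.5786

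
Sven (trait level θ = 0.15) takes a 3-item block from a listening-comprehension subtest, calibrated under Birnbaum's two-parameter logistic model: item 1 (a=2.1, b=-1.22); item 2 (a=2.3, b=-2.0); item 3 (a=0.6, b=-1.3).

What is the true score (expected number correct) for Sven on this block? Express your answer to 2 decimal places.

2.64

P(θ) = 1 / (1 + exp(−a(θ − b)))
P_1 = 1/(1+e^{-2.8770}) = 0.9467
P_2 = 1/(1+e^{-4.9450}) = 0.9929
P_3 = 1/(1+e^{-0.8700}) = 0.7047
E[score] = 0.9467 + 0.9929 + 0.7047 = 2.6444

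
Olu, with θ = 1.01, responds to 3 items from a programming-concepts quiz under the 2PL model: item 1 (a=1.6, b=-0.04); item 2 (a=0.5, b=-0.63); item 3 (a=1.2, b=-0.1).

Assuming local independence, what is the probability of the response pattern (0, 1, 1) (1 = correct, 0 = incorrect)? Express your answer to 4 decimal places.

0.0863

P(θ) = 1 / (1 + exp(−a(θ − b)))
P_1 = 1/(1+e^{-1.6800}) = 0.8429
P_2 = 1/(1+e^{-0.8200}) = 0.6942
P_3 = 1/(1+e^{-1.3320}) = 0.7912
L = (1−P_1) × P_2 × P_3 = 0.1571 × 0.6942 × 0.7912 = 0.08629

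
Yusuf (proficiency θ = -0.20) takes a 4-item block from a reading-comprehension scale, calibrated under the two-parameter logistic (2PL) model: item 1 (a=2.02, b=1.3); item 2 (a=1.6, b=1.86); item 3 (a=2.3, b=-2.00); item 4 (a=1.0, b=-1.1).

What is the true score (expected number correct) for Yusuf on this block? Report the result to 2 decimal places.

P(θ) = 1 / (1 + exp(−a(θ − b)))
P_1 = 1/(1+e^{3.0300}) = 0.0461
P_2 = 1/(1+e^{3.2960}) = 0.0357
P_3 = 1/(1+e^{-4.1400}) = 0.9843
P_4 = 1/(1+e^{-0.9000}) = 0.7109
E[score] = 0.0461 + 0.0357 + 0.9843 + 0.7109 = 1.7771

1.78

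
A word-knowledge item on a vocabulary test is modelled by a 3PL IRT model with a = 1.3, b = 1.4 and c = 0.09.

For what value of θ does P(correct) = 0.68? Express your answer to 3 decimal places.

P(θ) = c + (1 − c) · 1 / (1 + exp(−a(θ − b)))
Remove guessing floor: (0.68 − 0.09)/(1 − 0.09) = 0.6484
logit = ln(0.6484/0.3516) = 0.6118
θ = b + logit/(a) = 1.4 + 0.6118/1.3000 = 1.8706

1.871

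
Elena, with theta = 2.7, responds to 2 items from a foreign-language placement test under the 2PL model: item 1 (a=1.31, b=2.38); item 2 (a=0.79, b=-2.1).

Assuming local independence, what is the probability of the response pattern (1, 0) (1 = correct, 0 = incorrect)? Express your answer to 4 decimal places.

0.0133

P(theta) = 1 / (1 + exp(−a(theta − b)))
P_1 = 1/(1+e^{-0.4192}) = 0.6033
P_2 = 1/(1+e^{-3.7920}) = 0.9779
L = P_1 × (1−P_2) = 0.6033 × 0.0221 = 0.01330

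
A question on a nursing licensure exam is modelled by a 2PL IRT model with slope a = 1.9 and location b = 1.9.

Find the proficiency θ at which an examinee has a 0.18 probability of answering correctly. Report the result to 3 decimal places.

1.102

P(θ) = 1 / (1 + exp(−a(θ − b)))
logit = ln(0.1800/0.8200) = -1.5163
θ = b + logit/(a) = 1.9 + (-1.5163)/1.9000 = 1.1019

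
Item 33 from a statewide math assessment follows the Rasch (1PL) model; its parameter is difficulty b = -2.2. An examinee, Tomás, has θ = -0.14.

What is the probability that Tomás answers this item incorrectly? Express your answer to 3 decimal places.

P(θ) = 1 / (1 + exp(−(θ − b)))
Exponent: (-0.14 − (-2.2)) = 2.0600
1/(1 + e^{-2.0600}) = 0.8870
P = 0.8870
P(incorrect) = 1 − 0.8870 = 0.1130

0.113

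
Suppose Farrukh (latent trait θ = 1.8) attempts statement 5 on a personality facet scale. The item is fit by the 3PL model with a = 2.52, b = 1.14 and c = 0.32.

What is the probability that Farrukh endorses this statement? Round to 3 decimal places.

P(θ) = c + (1 − c) · 1 / (1 + exp(−a(θ − b)))
Exponent: 2.52 × (1.8 − 1.14) = 1.6632
1/(1 + e^{-1.6632}) = 0.8407
P = 0.32 + 0.68 × 0.8407 = 0.8917

0.892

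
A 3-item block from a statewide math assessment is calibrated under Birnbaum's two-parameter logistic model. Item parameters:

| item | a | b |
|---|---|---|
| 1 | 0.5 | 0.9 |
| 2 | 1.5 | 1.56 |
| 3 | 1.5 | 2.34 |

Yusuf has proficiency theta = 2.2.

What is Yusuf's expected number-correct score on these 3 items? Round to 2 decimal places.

P(theta) = 1 / (1 + exp(−a(theta − b)))
P_1 = 1/(1+e^{-0.6500}) = 0.6570
P_2 = 1/(1+e^{-0.9600}) = 0.7231
P_3 = 1/(1+e^{0.2100}) = 0.4477
E[score] = 0.6570 + 0.7231 + 0.4477 = 1.8278

1.83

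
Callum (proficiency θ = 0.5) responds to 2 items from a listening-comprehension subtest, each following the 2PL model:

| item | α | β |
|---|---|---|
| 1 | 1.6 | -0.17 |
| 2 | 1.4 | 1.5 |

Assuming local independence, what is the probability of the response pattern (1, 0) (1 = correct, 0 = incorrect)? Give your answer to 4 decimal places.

P(θ) = 1 / (1 + exp(−α(θ − β)))
P_1 = 1/(1+e^{-1.0720}) = 0.7450
P_2 = 1/(1+e^{1.4000}) = 0.1978
L = P_1 × (1−P_2) = 0.7450 × 0.8022 = 0.59761

0.5976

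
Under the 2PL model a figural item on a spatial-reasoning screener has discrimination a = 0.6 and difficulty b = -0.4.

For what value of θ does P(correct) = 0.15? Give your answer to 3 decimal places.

P(θ) = 1 / (1 + exp(−a(θ − b)))
logit = ln(0.1500/0.8500) = -1.7346
θ = b + logit/(a) = -0.4 + (-1.7346)/0.6000 = -3.2910

-3.291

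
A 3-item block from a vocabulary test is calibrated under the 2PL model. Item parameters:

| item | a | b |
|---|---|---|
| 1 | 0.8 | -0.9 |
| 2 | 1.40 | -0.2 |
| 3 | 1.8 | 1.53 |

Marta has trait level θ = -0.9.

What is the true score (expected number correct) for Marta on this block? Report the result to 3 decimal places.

0.785

P(θ) = 1 / (1 + exp(−a(θ − b)))
P_1 = 1/(1+e^{0.0000}) = 0.5000
P_2 = 1/(1+e^{0.9800}) = 0.2729
P_3 = 1/(1+e^{4.3740}) = 0.0124
E[score] = 0.5000 + 0.2729 + 0.0124 = 0.7853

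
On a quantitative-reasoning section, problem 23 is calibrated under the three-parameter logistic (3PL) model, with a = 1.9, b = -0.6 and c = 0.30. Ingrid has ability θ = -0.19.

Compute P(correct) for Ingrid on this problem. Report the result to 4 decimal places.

0.7798

P(θ) = c + (1 − c) · 1 / (1 + exp(−a(θ − b)))
Exponent: 1.9 × (-0.19 − (-0.6)) = 0.7790
1/(1 + e^{-0.7790}) = 0.6855
P = 0.30 + 0.70 × 0.6855 = 0.7798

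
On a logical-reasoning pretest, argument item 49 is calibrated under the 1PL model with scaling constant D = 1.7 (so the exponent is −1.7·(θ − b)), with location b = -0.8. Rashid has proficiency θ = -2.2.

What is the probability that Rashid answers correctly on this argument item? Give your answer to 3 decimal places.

P(θ) = 1 / (1 + exp(−D·(θ − b)))
Exponent: 1.7 × (-2.2 − (-0.8)) = -2.3800
1/(1 + e^{2.3800}) = 0.0847
P = 0.0847

0.085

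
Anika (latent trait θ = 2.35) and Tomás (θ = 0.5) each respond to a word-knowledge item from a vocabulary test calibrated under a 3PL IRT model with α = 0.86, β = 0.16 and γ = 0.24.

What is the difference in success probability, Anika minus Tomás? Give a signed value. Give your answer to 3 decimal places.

0.225

P(θ) = γ + (1 − γ) · 1 / (1 + exp(−α(θ − β)))
P(Anika) = 0.8997  [exponent 1.8834]
P(Tomás) = 0.6752  [exponent 0.2924]
Difference = 0.8997 − 0.6752 = 0.2245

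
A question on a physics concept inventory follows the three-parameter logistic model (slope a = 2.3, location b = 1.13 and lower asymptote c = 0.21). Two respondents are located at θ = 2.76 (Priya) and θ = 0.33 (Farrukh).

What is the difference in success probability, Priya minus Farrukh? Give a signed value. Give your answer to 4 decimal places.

0.6636

P(θ) = c + (1 − c) · 1 / (1 + exp(−a(θ − b)))
P(Priya) = 0.9818  [exponent 3.7490]
P(Farrukh) = 0.3183  [exponent -1.8400]
Difference = 0.9818 − 0.3183 = 0.6636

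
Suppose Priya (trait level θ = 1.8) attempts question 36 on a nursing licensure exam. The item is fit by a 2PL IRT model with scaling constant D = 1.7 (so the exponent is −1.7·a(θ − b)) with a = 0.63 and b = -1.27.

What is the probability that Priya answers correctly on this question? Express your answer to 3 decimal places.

P(θ) = 1 / (1 + exp(−D·a(θ − b)))
Exponent: 1.7 × 0.63 × (1.8 − (-1.27)) = 3.2880
1/(1 + e^{-3.2880}) = 0.9640
P = 0.9640

0.964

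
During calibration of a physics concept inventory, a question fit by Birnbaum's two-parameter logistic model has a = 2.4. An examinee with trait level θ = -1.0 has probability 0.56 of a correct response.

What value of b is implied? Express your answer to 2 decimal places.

P(θ) = 1 / (1 + exp(−a(θ − b)))
logit(0.56) = ln(0.56/0.44) = 0.2412
b = θ − logit/(a) = -1.0 − 0.2412/2.4000 = -1.1005

-1.10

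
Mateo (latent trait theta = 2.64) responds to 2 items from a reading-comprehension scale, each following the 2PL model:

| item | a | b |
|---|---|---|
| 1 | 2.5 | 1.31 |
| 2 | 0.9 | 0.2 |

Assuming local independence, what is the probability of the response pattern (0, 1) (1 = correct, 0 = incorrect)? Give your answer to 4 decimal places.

0.0312

P(theta) = 1 / (1 + exp(−a(theta − b)))
P_1 = 1/(1+e^{-3.3250}) = 0.9653
P_2 = 1/(1+e^{-2.1960}) = 0.8999
L = (1−P_1) × P_2 = 0.0347 × 0.8999 = 0.03125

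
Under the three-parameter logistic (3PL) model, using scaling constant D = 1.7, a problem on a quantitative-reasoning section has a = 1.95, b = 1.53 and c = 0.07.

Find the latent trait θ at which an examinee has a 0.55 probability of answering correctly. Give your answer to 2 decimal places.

P(θ) = c + (1 − c) · 1 / (1 + exp(−D·a(θ − b)))
Remove guessing floor: (0.55 − 0.07)/(1 − 0.07) = 0.5161
logit = ln(0.5161/0.4839) = 0.0645
θ = b + logit/(1.7·a) = 1.53 + 0.0645/3.3150 = 1.5495

1.55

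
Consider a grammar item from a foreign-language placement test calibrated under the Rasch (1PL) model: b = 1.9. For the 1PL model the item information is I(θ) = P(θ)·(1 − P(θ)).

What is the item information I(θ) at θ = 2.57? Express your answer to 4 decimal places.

P = 1/(1+e^{-0.6700}) = 0.6615
P(1−P) = 0.6615 × 0.3385 = 0.2239
I = P(1−P) = 0.22392

0.2239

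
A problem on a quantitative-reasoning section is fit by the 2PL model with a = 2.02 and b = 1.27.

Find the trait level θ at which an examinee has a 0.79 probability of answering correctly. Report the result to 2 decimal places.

1.93

P(θ) = 1 / (1 + exp(−a(θ − b)))
logit = ln(0.7900/0.2100) = 1.3249
θ = b + logit/(a) = 1.27 + 1.3249/2.0200 = 1.9259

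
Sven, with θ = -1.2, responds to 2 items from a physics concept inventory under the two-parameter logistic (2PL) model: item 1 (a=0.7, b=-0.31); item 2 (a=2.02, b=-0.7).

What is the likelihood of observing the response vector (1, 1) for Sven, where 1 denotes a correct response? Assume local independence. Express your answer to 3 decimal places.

P(θ) = 1 / (1 + exp(−a(θ − b)))
P_1 = 1/(1+e^{0.6230}) = 0.3491
P_2 = 1/(1+e^{1.0100}) = 0.2670
L = P_1 × P_2 = 0.3491 × 0.2670 = 0.09320

0.093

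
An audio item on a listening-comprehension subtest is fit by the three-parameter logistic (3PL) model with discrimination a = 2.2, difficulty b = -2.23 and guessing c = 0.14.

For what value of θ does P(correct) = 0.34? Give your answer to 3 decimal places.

P(θ) = c + (1 − c) · 1 / (1 + exp(−a(θ − b)))
Remove guessing floor: (0.34 − 0.14)/(1 − 0.14) = 0.2326
logit = ln(0.2326/0.7674) = -1.1939
θ = b + logit/(a) = -2.23 + (-1.1939)/2.2000 = -2.7727

-2.773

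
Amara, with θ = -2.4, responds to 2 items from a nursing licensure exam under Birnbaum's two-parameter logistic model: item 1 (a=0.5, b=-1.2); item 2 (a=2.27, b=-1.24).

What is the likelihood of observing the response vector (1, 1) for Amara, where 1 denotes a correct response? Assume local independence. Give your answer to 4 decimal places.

P(θ) = 1 / (1 + exp(−a(θ − b)))
P_1 = 1/(1+e^{0.6000}) = 0.3543
P_2 = 1/(1+e^{2.6332}) = 0.0670
L = P_1 × P_2 = 0.3543 × 0.0670 = 0.02375

0.0238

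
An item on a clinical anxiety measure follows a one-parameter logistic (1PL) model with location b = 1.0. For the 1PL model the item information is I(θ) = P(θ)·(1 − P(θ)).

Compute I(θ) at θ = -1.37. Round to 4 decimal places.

P = 1/(1+e^{2.3700}) = 0.0855
P(1−P) = 0.0855 × 0.9145 = 0.0782
I = P(1−P) = 0.07818

0.0782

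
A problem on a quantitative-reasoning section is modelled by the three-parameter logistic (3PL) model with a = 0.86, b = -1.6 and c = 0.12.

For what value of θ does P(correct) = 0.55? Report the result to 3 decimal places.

-1.653

P(θ) = c + (1 − c) · 1 / (1 + exp(−a(θ − b)))
Remove guessing floor: (0.55 − 0.12)/(1 − 0.12) = 0.4886
logit = ln(0.4886/0.5114) = -0.0455
θ = b + logit/(a) = -1.6 + (-0.0455)/0.8600 = -1.6529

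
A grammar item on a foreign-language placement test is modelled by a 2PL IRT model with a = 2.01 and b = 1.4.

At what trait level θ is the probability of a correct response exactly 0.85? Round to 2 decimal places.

2.26

P(θ) = 1 / (1 + exp(−a(θ − b)))
logit = ln(0.8500/0.1500) = 1.7346
θ = b + logit/(a) = 1.4 + 1.7346/2.0100 = 2.2630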